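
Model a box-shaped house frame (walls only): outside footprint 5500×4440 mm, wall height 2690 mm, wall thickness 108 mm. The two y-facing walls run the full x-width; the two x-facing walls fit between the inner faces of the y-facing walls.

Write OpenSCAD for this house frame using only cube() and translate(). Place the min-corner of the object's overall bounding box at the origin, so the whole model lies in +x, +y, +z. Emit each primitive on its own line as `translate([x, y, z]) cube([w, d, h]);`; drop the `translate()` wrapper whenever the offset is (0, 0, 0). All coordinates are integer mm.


cube([5500, 108, 2690]);
translate([0, 4332, 0]) cube([5500, 108, 2690]);
translate([0, 108, 0]) cube([108, 4224, 2690]);
translate([5392, 108, 0]) cube([108, 4224, 2690]);


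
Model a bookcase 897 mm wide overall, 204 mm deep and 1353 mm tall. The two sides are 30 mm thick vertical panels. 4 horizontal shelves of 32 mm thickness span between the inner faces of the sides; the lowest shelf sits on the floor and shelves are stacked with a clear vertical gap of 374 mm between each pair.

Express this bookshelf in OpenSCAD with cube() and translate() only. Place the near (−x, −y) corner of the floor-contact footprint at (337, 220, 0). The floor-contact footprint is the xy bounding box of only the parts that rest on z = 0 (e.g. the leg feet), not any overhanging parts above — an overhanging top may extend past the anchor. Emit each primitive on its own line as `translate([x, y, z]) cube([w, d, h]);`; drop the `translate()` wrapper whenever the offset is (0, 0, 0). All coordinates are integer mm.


translate([337, 220, 0]) cube([30, 204, 1353]);
translate([1204, 220, 0]) cube([30, 204, 1353]);
translate([367, 220, 0]) cube([837, 204, 32]);
translate([367, 220, 406]) cube([837, 204, 32]);
translate([367, 220, 812]) cube([837, 204, 32]);
translate([367, 220, 1218]) cube([837, 204, 32]);


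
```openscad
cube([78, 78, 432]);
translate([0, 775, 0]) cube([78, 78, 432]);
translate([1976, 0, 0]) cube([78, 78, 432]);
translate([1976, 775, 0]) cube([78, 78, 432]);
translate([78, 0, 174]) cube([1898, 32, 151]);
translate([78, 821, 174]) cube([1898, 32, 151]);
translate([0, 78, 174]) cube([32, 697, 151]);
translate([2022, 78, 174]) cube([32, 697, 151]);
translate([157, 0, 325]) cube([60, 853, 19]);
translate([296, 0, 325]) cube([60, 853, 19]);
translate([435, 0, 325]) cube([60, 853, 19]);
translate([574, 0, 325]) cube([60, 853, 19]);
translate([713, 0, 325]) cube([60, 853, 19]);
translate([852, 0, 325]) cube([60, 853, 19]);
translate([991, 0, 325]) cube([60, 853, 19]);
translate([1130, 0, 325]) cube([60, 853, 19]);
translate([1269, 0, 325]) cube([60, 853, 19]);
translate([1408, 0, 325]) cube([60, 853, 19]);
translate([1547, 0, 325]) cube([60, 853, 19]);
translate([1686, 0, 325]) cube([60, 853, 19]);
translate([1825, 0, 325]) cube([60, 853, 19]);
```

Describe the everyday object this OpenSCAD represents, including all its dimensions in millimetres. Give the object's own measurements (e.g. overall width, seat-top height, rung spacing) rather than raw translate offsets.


A bed frame 2054 mm long (x) by 853 mm wide (y). Four 78×78 mm corner posts, 432 mm tall, at the corners of the footprint. Four rails of 32 mm thickness and 151 mm height run between adjacent posts with their undersides at z = 174 mm, their outer faces flush with the outside of the frame (the two x-running rails run between the posts' inner faces; the two y-running rails run between the posts' inner faces). 13 slats, each 60 mm wide (x) and 19 mm thick, lie across the top of the two x-running rails, running the full 853 mm width of the frame in y; along x they sit between the end posts with a 79 mm gap after the −x posts and between neighbouring slats, leaving 91 mm before the +x posts.


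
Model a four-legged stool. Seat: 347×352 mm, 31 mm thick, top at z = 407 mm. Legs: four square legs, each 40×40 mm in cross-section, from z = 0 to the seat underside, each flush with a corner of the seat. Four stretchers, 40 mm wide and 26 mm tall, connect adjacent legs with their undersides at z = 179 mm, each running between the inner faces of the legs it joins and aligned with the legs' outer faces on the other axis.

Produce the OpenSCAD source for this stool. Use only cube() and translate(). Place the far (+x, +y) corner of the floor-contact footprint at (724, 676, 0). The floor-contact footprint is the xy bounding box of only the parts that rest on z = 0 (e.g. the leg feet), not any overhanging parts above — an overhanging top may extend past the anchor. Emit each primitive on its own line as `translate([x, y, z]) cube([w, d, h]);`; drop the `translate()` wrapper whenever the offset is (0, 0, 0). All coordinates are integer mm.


translate([377, 324, 376]) cube([347, 352, 31]);
translate([377, 324, 0]) cube([40, 40, 376]);
translate([684, 324, 0]) cube([40, 40, 376]);
translate([377, 636, 0]) cube([40, 40, 376]);
translate([684, 636, 0]) cube([40, 40, 376]);
translate([417, 324, 179]) cube([267, 40, 26]);
translate([417, 636, 179]) cube([267, 40, 26]);
translate([377, 364, 179]) cube([40, 272, 26]);
translate([684, 364, 179]) cube([40, 272, 26]);


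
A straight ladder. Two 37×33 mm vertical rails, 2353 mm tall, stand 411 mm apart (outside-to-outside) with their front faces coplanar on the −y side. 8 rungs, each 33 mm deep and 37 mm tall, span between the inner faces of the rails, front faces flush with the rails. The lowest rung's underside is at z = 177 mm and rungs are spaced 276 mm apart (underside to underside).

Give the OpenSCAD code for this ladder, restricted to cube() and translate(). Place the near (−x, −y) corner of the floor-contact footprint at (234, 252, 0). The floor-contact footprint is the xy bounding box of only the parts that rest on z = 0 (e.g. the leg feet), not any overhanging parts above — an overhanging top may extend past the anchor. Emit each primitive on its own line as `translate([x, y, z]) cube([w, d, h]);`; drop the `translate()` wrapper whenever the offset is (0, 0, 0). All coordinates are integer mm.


// rung span = 411 - 2*37 = 337
// rung[k] z = 177 + k*276
translate([234, 252, 0]) cube([37, 33, 2353]);
translate([608, 252, 0]) cube([37, 33, 2353]);
translate([271, 252, 177]) cube([337, 33, 37]);
translate([271, 252, 453]) cube([337, 33, 37]);
translate([271, 252, 729]) cube([337, 33, 37]);
translate([271, 252, 1005]) cube([337, 33, 37]);
translate([271, 252, 1281]) cube([337, 33, 37]);
translate([271, 252, 1557]) cube([337, 33, 37]);
translate([271, 252, 1833]) cube([337, 33, 37]);
translate([271, 252, 2109]) cube([337, 33, 37]);


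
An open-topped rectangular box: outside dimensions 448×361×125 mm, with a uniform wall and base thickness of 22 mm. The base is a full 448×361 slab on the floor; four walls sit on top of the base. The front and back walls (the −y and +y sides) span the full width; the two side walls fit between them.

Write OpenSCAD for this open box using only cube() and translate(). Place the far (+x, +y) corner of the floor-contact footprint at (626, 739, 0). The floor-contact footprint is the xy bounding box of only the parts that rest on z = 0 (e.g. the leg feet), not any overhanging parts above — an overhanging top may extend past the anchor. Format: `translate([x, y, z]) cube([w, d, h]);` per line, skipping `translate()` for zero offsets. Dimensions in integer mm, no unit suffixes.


translate([178, 378, 0]) cube([448, 361, 22]);
translate([178, 378, 22]) cube([448, 22, 103]);
translate([178, 717, 22]) cube([448, 22, 103]);
translate([178, 400, 22]) cube([22, 317, 103]);
translate([604, 400, 22]) cube([22, 317, 103]);


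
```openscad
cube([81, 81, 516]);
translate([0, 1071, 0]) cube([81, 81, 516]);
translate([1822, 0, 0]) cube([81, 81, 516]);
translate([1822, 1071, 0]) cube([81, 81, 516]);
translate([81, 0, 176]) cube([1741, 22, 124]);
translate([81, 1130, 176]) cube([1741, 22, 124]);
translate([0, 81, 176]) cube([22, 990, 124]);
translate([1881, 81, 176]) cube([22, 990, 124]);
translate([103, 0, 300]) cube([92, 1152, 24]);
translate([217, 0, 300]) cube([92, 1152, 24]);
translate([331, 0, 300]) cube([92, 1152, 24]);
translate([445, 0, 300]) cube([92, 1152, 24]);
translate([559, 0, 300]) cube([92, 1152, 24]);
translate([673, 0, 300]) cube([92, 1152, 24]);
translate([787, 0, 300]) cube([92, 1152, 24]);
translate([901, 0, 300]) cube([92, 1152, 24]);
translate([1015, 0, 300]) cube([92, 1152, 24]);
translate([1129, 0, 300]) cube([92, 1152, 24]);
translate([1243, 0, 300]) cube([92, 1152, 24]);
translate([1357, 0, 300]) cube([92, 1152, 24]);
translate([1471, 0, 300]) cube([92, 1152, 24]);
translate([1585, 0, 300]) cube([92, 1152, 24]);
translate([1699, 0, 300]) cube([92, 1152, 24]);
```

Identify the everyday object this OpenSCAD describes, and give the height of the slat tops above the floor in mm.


A bed frame. The slat-top height is 324 mm.

Four posts, four rails, and a row of slats — a bed frame. Slats sit on the rails at z = 176 + 124 = 300; with slat thickness 24, the top is 324 mm.


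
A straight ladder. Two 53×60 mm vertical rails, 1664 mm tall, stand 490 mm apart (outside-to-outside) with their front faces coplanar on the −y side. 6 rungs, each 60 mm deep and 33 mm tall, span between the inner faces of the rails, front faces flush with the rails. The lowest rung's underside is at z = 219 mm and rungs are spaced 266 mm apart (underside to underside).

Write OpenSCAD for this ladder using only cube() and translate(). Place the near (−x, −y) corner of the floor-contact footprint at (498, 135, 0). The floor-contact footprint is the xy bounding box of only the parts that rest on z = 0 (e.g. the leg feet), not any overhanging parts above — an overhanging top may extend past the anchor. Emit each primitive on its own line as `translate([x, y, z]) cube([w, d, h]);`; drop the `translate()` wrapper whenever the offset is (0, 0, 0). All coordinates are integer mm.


translate([498, 135, 0]) cube([53, 60, 1664]);
translate([935, 135, 0]) cube([53, 60, 1664]);
translate([551, 135, 219]) cube([384, 60, 33]);
translate([551, 135, 485]) cube([384, 60, 33]);
translate([551, 135, 751]) cube([384, 60, 33]);
translate([551, 135, 1017]) cube([384, 60, 33]);
translate([551, 135, 1283]) cube([384, 60, 33]);
translate([551, 135, 1549]) cube([384, 60, 33]);


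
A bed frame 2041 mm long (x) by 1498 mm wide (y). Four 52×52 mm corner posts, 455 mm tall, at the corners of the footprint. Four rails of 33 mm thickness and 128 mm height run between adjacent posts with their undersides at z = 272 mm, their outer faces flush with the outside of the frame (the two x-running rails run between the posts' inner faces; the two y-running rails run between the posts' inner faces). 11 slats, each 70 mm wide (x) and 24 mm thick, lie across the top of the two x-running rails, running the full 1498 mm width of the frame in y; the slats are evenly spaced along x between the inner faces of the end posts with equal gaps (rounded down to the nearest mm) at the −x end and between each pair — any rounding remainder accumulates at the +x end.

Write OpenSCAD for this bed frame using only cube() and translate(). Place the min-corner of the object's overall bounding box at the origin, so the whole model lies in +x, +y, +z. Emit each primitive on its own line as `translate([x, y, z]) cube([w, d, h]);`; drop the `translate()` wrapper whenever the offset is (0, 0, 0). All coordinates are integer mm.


// slat z = rail_z + rail_h = 272 + 128 = 400
// slat gap = ⌊(1937 − 11·70) / 12⌋ = 97
cube([52, 52, 455]);
translate([0, 1446, 0]) cube([52, 52, 455]);
translate([1989, 0, 0]) cube([52, 52, 455]);
translate([1989, 1446, 0]) cube([52, 52, 455]);
translate([52, 0, 272]) cube([1937, 33, 128]);
translate([52, 1465, 272]) cube([1937, 33, 128]);
translate([0, 52, 272]) cube([33, 1394, 128]);
translate([2008, 52, 272]) cube([33, 1394, 128]);
translate([149, 0, 400]) cube([70, 1498, 24]);
translate([316, 0, 400]) cube([70, 1498, 24]);
translate([483, 0, 400]) cube([70, 1498, 24]);
translate([650, 0, 400]) cube([70, 1498, 24]);
translate([817, 0, 400]) cube([70, 1498, 24]);
translate([984, 0, 400]) cube([70, 1498, 24]);
translate([1151, 0, 400]) cube([70, 1498, 24]);
translate([1318, 0, 400]) cube([70, 1498, 24]);
translate([1485, 0, 400]) cube([70, 1498, 24]);
translate([1652, 0, 400]) cube([70, 1498, 24]);
translate([1819, 0, 400]) cube([70, 1498, 24]);


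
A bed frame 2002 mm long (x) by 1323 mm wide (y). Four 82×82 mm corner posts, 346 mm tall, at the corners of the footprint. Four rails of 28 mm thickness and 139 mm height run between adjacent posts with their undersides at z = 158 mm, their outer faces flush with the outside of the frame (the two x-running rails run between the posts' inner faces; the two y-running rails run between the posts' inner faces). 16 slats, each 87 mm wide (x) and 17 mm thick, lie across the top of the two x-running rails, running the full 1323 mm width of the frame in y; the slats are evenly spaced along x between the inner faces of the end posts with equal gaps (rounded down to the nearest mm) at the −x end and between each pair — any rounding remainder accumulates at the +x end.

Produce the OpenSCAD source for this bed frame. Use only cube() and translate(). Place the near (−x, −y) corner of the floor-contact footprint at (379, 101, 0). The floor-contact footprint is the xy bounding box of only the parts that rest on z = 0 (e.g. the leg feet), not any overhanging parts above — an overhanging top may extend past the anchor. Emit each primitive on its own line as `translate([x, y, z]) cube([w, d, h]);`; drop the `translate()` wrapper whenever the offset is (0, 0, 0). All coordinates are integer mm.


translate([379, 101, 0]) cube([82, 82, 346]);
translate([379, 1342, 0]) cube([82, 82, 346]);
translate([2299, 101, 0]) cube([82, 82, 346]);
translate([2299, 1342, 0]) cube([82, 82, 346]);
translate([461, 101, 158]) cube([1838, 28, 139]);
translate([461, 1396, 158]) cube([1838, 28, 139]);
translate([379, 183, 158]) cube([28, 1159, 139]);
translate([2353, 183, 158]) cube([28, 1159, 139]);
translate([487, 101, 297]) cube([87, 1323, 17]);
translate([600, 101, 297]) cube([87, 1323, 17]);
translate([713, 101, 297]) cube([87, 1323, 17]);
translate([826, 101, 297]) cube([87, 1323, 17]);
translate([939, 101, 297]) cube([87, 1323, 17]);
translate([1052, 101, 297]) cube([87, 1323, 17]);
translate([1165, 101, 297]) cube([87, 1323, 17]);
translate([1278, 101, 297]) cube([87, 1323, 17]);
translate([1391, 101, 297]) cube([87, 1323, 17]);
translate([1504, 101, 297]) cube([87, 1323, 17]);
translate([1617, 101, 297]) cube([87, 1323, 17]);
translate([1730, 101, 297]) cube([87, 1323, 17]);
translate([1843, 101, 297]) cube([87, 1323, 17]);
translate([1956, 101, 297]) cube([87, 1323, 17]);
translate([2069, 101, 297]) cube([87, 1323, 17]);
translate([2182, 101, 297]) cube([87, 1323, 17]);


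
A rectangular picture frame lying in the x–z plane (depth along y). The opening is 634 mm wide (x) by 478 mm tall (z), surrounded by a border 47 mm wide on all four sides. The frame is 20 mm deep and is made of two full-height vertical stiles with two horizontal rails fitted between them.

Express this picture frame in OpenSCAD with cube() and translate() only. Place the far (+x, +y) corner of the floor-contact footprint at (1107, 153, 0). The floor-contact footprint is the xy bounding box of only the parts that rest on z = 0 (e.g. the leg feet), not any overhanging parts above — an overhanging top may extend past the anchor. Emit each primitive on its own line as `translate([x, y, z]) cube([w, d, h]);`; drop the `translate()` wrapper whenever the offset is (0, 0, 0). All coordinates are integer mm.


translate([379, 133, 0]) cube([47, 20, 572]);
translate([1060, 133, 0]) cube([47, 20, 572]);
translate([426, 133, 0]) cube([634, 20, 47]);
translate([426, 133, 525]) cube([634, 20, 47]);


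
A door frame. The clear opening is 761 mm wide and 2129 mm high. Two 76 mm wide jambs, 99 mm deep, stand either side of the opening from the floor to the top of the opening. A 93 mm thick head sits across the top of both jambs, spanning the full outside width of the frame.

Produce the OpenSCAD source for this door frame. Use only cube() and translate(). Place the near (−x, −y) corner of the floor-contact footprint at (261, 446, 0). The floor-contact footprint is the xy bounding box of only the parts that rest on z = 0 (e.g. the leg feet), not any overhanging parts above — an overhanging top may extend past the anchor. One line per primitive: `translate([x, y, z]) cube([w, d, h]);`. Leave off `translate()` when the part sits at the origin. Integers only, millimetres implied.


translate([261, 446, 0]) cube([76, 99, 2129]);
translate([1098, 446, 0]) cube([76, 99, 2129]);
translate([261, 446, 2129]) cube([913, 99, 93]);


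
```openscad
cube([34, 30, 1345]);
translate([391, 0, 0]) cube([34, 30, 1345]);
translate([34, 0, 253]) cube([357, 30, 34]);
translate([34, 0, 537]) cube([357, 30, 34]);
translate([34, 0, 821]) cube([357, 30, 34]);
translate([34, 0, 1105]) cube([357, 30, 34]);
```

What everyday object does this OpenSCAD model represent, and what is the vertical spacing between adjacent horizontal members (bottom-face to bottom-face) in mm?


A ladder. The rung spacing is 284 mm.

Two tall 34×30 posts with 4 short bars between them — a ladder. Adjacent rungs sit at z = 253 and z = 537, so the spacing is 537 − 253 = 284 mm.


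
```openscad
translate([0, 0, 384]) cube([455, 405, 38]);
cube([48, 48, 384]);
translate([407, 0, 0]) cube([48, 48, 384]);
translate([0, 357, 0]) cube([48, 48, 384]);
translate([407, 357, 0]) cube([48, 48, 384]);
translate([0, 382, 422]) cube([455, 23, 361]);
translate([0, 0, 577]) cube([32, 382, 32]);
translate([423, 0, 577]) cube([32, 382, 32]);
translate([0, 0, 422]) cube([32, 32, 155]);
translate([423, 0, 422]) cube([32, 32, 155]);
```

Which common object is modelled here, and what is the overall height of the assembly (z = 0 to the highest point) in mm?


A chair. The overall height is 783 mm.

A slab on four corner posts with a tall panel at the back — a chair. The seat slab sits at z = 384 with thickness 38, and the 361 mm backrest starts at the seat top, so the overall height is 384 + 38 + 361 = 783 mm.


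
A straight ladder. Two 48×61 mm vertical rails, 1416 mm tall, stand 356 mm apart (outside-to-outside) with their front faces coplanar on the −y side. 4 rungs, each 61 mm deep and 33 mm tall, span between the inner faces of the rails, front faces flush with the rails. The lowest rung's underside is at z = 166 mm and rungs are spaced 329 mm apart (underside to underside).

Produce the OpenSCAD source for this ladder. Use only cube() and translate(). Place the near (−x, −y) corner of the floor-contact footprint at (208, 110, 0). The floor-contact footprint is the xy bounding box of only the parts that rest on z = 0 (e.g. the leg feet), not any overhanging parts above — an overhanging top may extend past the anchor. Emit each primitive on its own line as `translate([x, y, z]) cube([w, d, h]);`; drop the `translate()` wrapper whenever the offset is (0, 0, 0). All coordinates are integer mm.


// rung span = 356 - 2*48 = 260
// rung[k] z = 166 + k*329
translate([208, 110, 0]) cube([48, 61, 1416]);
translate([516, 110, 0]) cube([48, 61, 1416]);
translate([256, 110, 166]) cube([260, 61, 33]);
translate([256, 110, 495]) cube([260, 61, 33]);
translate([256, 110, 824]) cube([260, 61, 33]);
translate([256, 110, 1153]) cube([260, 61, 33]);


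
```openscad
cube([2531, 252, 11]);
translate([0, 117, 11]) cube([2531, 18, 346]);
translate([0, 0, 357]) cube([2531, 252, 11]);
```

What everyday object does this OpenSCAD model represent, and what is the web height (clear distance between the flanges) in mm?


An I-beam. The web height is 346 mm.

Two wide flanges with a thin centred web — an I-beam. Overall 368 mm minus two 11 mm flanges gives a web of 368 − 2·11 = 346 mm.


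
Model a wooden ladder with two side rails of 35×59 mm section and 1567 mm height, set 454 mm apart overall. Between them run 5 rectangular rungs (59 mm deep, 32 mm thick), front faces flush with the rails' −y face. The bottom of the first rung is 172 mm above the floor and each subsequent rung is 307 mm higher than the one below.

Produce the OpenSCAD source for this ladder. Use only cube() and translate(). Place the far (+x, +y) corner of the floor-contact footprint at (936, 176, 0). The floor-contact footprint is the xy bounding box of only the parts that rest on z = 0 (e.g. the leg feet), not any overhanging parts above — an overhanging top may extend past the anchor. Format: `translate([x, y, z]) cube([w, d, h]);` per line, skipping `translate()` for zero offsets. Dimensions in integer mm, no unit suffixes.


translate([482, 117, 0]) cube([35, 59, 1567]);
translate([901, 117, 0]) cube([35, 59, 1567]);
translate([517, 117, 172]) cube([384, 59, 32]);
translate([517, 117, 479]) cube([384, 59, 32]);
translate([517, 117, 786]) cube([384, 59, 32]);
translate([517, 117, 1093]) cube([384, 59, 32]);
translate([517, 117, 1400]) cube([384, 59, 32]);


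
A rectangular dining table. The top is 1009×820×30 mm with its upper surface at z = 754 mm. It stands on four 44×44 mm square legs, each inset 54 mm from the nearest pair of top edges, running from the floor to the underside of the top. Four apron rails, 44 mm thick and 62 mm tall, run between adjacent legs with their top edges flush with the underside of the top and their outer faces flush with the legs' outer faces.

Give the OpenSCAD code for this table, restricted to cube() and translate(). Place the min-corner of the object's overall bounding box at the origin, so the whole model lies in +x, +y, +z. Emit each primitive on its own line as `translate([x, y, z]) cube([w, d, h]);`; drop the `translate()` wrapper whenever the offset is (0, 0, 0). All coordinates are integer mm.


// leg_h = 754 - 30 = 724
// apron z = 724 - 62 = 662
translate([0, 0, 724]) cube([1009, 820, 30]);
translate([54, 54, 0]) cube([44, 44, 724]);
translate([911, 54, 0]) cube([44, 44, 724]);
translate([54, 722, 0]) cube([44, 44, 724]);
translate([911, 722, 0]) cube([44, 44, 724]);
translate([98, 54, 662]) cube([813, 44, 62]);
translate([98, 722, 662]) cube([813, 44, 62]);
translate([54, 98, 662]) cube([44, 624, 62]);
translate([911, 98, 662]) cube([44, 624, 62]);


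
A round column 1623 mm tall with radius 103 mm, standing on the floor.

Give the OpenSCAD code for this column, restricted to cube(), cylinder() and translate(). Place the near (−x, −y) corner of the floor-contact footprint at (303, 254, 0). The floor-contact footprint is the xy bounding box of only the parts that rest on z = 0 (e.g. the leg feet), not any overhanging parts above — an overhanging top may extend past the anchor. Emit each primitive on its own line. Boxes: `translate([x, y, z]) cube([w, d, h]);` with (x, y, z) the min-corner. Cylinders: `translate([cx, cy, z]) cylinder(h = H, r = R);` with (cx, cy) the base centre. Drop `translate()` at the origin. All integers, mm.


translate([406, 357, 0]) cylinder(h = 1623, r = 103);


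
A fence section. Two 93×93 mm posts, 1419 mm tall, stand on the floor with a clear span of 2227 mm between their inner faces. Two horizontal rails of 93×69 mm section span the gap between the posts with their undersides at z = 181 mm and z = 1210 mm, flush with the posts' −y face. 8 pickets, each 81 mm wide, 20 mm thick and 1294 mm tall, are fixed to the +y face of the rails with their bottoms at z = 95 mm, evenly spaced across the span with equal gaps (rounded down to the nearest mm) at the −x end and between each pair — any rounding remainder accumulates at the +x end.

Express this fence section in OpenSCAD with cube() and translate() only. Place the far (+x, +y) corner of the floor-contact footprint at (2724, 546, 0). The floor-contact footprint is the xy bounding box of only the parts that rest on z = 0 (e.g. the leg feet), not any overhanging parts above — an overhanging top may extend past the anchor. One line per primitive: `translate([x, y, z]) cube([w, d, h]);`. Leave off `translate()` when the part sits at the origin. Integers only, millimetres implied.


translate([311, 453, 0]) cube([93, 93, 1419]);
translate([2631, 453, 0]) cube([93, 93, 1419]);
translate([404, 453, 181]) cube([2227, 93, 69]);
translate([404, 453, 1210]) cube([2227, 93, 69]);
translate([579, 546, 95]) cube([81, 20, 1294]);
translate([835, 546, 95]) cube([81, 20, 1294]);
translate([1091, 546, 95]) cube([81, 20, 1294]);
translate([1347, 546, 95]) cube([81, 20, 1294]);
translate([1603, 546, 95]) cube([81, 20, 1294]);
translate([1859, 546, 95]) cube([81, 20, 1294]);
translate([2115, 546, 95]) cube([81, 20, 1294]);
translate([2371, 546, 95]) cube([81, 20, 1294]);


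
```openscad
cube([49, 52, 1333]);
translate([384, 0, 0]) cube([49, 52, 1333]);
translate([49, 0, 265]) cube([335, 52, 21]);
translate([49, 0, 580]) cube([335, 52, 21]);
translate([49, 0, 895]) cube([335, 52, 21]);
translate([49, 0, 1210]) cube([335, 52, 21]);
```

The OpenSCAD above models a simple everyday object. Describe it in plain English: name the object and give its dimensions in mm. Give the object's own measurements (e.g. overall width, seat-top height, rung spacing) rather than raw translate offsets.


A straight ladder. Two 49×52 mm vertical rails, 1333 mm tall, stand 433 mm apart (outside-to-outside) with their front faces coplanar on the −y side. 4 rungs, each 52 mm deep and 21 mm tall, span between the inner faces of the rails, front faces flush with the rails. The lowest rung's underside is at z = 265 mm and rungs are spaced 315 mm apart (underside to underside).


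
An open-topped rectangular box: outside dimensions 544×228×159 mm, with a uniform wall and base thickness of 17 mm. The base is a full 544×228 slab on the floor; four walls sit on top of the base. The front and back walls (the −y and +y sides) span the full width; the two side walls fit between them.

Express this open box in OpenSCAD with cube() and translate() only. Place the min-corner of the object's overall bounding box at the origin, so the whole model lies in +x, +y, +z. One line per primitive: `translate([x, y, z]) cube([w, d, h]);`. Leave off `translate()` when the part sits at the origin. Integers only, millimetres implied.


cube([544, 228, 17]);
translate([0, 0, 17]) cube([544, 17, 142]);
translate([0, 211, 17]) cube([544, 17, 142]);
translate([0, 17, 17]) cube([17, 194, 142]);
translate([527, 17, 17]) cube([17, 194, 142]);


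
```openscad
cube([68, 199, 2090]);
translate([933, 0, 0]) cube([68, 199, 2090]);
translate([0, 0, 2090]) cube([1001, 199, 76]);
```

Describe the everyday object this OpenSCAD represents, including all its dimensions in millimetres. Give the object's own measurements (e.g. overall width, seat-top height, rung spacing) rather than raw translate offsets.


A door frame. The clear opening is 865 mm wide and 2090 mm high. Two 68 mm wide jambs, 199 mm deep, stand either side of the opening from the floor to the top of the opening. A 76 mm thick head sits across the top of both jambs, spanning the full outside width of the frame.


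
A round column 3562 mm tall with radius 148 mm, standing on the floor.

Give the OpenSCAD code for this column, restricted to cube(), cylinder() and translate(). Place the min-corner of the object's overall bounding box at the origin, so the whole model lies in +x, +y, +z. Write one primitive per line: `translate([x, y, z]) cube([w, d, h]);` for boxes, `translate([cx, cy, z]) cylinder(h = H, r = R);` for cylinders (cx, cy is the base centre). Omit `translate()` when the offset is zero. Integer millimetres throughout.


translate([148, 148, 0]) cylinder(h = 3562, r = 148);


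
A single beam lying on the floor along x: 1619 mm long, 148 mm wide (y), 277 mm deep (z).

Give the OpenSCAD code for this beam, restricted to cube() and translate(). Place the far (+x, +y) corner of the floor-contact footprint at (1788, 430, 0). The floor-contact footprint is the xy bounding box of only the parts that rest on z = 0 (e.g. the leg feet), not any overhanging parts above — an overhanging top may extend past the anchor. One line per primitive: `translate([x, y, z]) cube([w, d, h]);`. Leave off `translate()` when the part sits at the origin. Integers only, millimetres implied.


translate([169, 282, 0]) cube([1619, 148, 277]);


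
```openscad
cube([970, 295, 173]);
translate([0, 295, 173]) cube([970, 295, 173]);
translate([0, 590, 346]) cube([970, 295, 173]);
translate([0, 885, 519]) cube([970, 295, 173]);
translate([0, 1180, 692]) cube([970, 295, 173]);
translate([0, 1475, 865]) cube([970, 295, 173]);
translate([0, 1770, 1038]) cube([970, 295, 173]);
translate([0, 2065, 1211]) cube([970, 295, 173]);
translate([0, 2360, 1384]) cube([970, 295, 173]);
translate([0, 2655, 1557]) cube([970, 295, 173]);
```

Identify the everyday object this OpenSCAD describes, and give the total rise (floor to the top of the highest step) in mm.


A staircase. The total rise is 1730 mm.

10 identical blocks, each offset up and back from the previous — a staircase. Each step is 173 mm tall and there are 10 of them, so the total rise is 10 × 173 = 1730 mm.


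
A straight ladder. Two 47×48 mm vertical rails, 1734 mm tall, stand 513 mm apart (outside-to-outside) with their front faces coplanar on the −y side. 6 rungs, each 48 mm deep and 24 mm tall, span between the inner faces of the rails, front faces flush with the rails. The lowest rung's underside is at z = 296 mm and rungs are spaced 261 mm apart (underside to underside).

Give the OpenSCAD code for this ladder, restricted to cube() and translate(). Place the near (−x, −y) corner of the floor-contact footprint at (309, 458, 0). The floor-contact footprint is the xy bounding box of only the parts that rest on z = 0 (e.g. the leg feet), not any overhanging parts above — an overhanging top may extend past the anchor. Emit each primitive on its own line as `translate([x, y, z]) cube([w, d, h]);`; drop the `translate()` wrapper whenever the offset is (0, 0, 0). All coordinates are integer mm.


translate([309, 458, 0]) cube([47, 48, 1734]);
translate([775, 458, 0]) cube([47, 48, 1734]);
translate([356, 458, 296]) cube([419, 48, 24]);
translate([356, 458, 557]) cube([419, 48, 24]);
translate([356, 458, 818]) cube([419, 48, 24]);
translate([356, 458, 1079]) cube([419, 48, 24]);
translate([356, 458, 1340]) cube([419, 48, 24]);
translate([356, 458, 1601]) cube([419, 48, 24]);


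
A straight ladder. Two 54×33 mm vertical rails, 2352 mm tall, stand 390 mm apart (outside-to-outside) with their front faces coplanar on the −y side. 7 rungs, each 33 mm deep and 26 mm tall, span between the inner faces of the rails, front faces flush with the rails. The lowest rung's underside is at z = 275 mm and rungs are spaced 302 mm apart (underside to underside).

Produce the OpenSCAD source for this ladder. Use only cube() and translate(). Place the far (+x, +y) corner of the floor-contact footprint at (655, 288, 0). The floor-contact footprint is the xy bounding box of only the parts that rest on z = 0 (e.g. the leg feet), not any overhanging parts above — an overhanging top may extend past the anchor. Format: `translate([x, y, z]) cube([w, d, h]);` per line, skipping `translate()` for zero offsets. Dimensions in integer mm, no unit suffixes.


translate([265, 255, 0]) cube([54, 33, 2352]);
translate([601, 255, 0]) cube([54, 33, 2352]);
translate([319, 255, 275]) cube([282, 33, 26]);
translate([319, 255, 577]) cube([282, 33, 26]);
translate([319, 255, 879]) cube([282, 33, 26]);
translate([319, 255, 1181]) cube([282, 33, 26]);
translate([319, 255, 1483]) cube([282, 33, 26]);
translate([319, 255, 1785]) cube([282, 33, 26]);
translate([319, 255, 2087]) cube([282, 33, 26]);


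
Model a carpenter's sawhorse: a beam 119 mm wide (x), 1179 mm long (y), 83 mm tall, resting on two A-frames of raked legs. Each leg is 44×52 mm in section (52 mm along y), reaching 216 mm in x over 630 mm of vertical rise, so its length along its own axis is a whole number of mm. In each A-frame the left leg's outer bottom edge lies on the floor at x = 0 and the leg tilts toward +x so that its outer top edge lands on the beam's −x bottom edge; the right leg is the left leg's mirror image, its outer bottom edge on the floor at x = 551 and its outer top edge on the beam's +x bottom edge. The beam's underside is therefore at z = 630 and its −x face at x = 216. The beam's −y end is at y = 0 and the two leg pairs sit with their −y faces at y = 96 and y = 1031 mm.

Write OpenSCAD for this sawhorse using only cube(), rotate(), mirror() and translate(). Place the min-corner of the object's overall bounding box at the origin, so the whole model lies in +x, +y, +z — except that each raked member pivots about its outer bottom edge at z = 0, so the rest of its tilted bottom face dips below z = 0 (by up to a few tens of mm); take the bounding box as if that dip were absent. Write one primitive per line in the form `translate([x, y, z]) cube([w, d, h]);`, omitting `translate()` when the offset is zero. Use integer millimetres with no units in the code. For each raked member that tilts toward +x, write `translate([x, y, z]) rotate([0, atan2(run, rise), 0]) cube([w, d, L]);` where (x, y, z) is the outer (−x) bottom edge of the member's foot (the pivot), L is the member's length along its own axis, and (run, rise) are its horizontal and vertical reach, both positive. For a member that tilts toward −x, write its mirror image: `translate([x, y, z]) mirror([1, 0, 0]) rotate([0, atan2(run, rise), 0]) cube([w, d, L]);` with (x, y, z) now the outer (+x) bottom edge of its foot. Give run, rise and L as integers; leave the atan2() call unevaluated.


translate([216, 0, 630]) cube([119, 1179, 83]);
translate([0, 96, 0]) rotate([0, atan2(216, 630), 0]) cube([44, 52, 666]);
translate([551, 96, 0]) mirror([1, 0, 0]) rotate([0, atan2(216, 630), 0]) cube([44, 52, 666]);
translate([0, 1031, 0]) rotate([0, atan2(216, 630), 0]) cube([44, 52, 666]);
translate([551, 1031, 0]) mirror([1, 0, 0]) rotate([0, atan2(216, 630), 0]) cube([44, 52, 666]);


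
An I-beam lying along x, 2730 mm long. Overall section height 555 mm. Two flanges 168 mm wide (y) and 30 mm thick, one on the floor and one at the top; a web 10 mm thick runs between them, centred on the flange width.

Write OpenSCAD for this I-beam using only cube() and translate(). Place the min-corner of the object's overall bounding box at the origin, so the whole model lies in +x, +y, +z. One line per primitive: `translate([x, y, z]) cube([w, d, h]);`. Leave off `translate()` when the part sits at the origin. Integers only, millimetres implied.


cube([2730, 168, 30]);
translate([0, 79, 30]) cube([2730, 10, 495]);
translate([0, 0, 525]) cube([2730, 168, 30]);


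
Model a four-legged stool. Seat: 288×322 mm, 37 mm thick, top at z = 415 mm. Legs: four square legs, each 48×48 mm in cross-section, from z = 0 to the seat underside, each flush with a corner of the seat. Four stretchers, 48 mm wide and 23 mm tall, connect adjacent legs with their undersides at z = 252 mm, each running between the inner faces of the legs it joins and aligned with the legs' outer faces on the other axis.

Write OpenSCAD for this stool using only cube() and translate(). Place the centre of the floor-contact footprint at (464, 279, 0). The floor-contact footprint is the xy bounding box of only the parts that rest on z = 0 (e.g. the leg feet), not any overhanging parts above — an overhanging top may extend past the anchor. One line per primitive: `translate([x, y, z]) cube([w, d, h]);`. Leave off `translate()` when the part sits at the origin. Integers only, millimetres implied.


translate([320, 118, 378]) cube([288, 322, 37]);
translate([320, 118, 0]) cube([48, 48, 378]);
translate([560, 118, 0]) cube([48, 48, 378]);
translate([320, 392, 0]) cube([48, 48, 378]);
translate([560, 392, 0]) cube([48, 48, 378]);
translate([368, 118, 252]) cube([192, 48, 23]);
translate([368, 392, 252]) cube([192, 48, 23]);
translate([320, 166, 252]) cube([48, 226, 23]);
translate([560, 166, 252]) cube([48, 226, 23]);


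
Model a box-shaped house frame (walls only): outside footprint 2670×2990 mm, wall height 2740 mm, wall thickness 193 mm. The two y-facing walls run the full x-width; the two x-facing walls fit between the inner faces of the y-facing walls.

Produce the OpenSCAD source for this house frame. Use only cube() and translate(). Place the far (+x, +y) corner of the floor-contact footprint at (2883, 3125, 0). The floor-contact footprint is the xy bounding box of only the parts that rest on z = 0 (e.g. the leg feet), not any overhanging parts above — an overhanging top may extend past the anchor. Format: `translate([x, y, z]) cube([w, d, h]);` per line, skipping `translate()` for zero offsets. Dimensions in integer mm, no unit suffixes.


translate([213, 135, 0]) cube([2670, 193, 2740]);
translate([213, 2932, 0]) cube([2670, 193, 2740]);
translate([213, 328, 0]) cube([193, 2604, 2740]);
translate([2690, 328, 0]) cube([193, 2604, 2740]);


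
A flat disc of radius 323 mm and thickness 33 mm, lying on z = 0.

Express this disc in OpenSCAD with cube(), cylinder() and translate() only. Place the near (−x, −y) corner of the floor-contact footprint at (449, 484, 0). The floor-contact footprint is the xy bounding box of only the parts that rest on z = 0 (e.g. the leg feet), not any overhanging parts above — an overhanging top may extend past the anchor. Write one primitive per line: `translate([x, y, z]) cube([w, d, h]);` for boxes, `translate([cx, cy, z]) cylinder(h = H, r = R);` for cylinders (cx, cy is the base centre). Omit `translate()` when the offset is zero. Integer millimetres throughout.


translate([772, 807, 0]) cylinder(h = 33, r = 323);


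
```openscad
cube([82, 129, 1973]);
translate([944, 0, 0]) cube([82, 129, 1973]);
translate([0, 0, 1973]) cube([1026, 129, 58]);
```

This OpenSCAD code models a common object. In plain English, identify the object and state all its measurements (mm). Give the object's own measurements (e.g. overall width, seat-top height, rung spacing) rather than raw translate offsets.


A door frame. The clear opening is 862 mm wide and 1973 mm high. Two 82 mm wide jambs, 129 mm deep, stand either side of the opening from the floor to the top of the opening. A 58 mm thick head sits across the top of both jambs, spanning the full outside width of the frame.


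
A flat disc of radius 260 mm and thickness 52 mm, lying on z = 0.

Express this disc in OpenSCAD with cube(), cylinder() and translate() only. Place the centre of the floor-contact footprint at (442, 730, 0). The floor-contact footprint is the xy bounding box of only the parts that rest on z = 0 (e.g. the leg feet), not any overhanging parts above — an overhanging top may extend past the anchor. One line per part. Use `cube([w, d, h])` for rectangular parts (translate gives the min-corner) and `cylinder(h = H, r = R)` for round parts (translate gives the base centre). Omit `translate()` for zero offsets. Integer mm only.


translate([442, 730, 0]) cylinder(h = 52, r = 260);


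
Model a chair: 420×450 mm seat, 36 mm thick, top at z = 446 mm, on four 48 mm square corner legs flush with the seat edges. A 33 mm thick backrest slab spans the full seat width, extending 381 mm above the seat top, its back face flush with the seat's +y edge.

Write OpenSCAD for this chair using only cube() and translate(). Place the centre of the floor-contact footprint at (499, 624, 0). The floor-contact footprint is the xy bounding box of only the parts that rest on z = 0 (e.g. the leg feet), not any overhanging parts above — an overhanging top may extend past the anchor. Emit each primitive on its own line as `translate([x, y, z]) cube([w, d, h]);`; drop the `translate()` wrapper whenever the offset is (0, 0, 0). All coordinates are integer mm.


translate([289, 399, 410]) cube([420, 450, 36]);
translate([289, 399, 0]) cube([48, 48, 410]);
translate([661, 399, 0]) cube([48, 48, 410]);
translate([289, 801, 0]) cube([48, 48, 410]);
translate([661, 801, 0]) cube([48, 48, 410]);
translate([289, 816, 446]) cube([420, 33, 381]);
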